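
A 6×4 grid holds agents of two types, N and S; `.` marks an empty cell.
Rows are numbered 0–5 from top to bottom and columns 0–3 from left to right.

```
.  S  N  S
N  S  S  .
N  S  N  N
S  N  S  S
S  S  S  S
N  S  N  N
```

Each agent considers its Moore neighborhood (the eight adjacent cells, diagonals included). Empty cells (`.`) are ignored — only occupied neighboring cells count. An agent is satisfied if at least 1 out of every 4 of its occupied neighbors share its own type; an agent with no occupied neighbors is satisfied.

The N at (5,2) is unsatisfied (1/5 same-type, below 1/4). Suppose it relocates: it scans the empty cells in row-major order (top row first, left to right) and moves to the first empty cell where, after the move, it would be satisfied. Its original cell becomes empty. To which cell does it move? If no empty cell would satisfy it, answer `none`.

(0,0)

Vacating (5,2). Empty cells in order:
  (0,0): 1/3 same-type → satisfied — stop here.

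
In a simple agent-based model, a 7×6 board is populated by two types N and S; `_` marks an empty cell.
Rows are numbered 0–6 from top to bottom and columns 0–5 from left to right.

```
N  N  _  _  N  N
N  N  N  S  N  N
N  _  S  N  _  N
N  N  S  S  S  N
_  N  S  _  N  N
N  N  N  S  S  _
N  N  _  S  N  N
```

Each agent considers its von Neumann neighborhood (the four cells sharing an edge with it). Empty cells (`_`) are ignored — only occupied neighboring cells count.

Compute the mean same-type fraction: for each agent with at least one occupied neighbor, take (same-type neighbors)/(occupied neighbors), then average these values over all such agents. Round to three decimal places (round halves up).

Row 0: (0,0)N 2/2 · (0,1)N 2/2 · (0,4)N 2/2 · (0,5)N 2/2
Row 1: (1,0)N 3/3 · (1,1)N 3/3 · (1,2)N 1/3 · (1,3)S 0/3 · (1,4)N 2/3 · (1,5)N 3/3
Row 2: (2,0)N 2/2 · (2,2)S 1/3 · (2,3)N 0/3 · (2,5)N 2/2
Row 3: (3,0)N 2/2 · (3,1)N 2/3 · (3,2)S 3/4 · (3,3)S 2/3 · (3,4)S 1/3 · (3,5)N 2/3
Row 4: (4,1)N 2/3 · (4,2)S 1/3 · (4,4)N 1/3 · (4,5)N 2/2
Row 5: (5,0)N 2/2 · (5,1)N 4/4 · (5,2)N 1/3 · (5,3)S 2/3 · (5,4)S 1/3
Row 6: (6,0)N 2/2 · (6,1)N 2/2 · (6,3)S 1/2 · (6,4)N 1/3 · (6,5)N 1/1
Sum over 34 agents: 2/2 + 2/2 + 2/2 + 2/2 + 3/3 + 3/3 + 1/3 + 0/3 + 2/3 + 3/3 + 2/2 + 1/3 + 0/3 + 2/2 + 2/2 + 2/3 + 3/4 + 2/3 + 1/3 + 2/3 + 2/3 + 1/3 + 1/3 + 2/2 + 2/2 + 4/4 + 1/3 + 2/3 + 1/3 + 2/2 + 2/2 + 1/2 + 1/3 + 1/1 = 287/12; mean = 287/12 ÷ 34 = 287/408 = 0.703431… → 0.703.

0.703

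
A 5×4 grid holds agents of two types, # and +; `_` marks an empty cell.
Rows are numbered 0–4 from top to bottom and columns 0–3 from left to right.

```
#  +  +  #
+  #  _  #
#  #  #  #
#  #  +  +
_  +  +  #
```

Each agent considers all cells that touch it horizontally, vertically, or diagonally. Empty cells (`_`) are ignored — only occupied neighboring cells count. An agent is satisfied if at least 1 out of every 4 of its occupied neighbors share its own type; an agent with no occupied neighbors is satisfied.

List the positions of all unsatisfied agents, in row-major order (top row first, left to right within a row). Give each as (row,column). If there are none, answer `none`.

(1,0), (4,3)

Row 0: (0,0)# 1/3 satisfied · (0,1)+ 2/4 satisfied · (0,2)+ 1/4 satisfied · (0,3)# 1/2 satisfied
Row 1: (1,0)+ 1/5 not · (1,1)# 4/7 satisfied · (1,3)# 3/4 satisfied
Row 2: (2,0)# 4/5 satisfied · (2,1)# 5/7 satisfied · (2,2)# 5/7 satisfied · (2,3)# 2/4 satisfied
Row 3: (3,0)# 3/4 satisfied · (3,1)# 4/7 satisfied · (3,2)+ 3/8 satisfied · (3,3)+ 2/5 satisfied
Row 4: (4,1)+ 2/4 satisfied · (4,2)+ 3/5 satisfied · (4,3)# 0/3 not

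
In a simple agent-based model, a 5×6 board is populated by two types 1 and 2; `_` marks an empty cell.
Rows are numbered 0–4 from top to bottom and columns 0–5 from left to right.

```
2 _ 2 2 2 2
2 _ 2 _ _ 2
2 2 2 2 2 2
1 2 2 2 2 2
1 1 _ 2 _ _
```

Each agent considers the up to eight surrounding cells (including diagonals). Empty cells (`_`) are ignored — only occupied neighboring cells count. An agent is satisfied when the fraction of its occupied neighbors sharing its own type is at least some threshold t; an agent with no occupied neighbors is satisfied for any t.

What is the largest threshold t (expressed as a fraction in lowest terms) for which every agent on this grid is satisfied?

2/5

(0,0)2 1/1
(0,2)2 2/2
(0,3)2 3/3
(0,4)2 3/3
(0,5)2 2/2
(1,0)2 3/3
(1,2)2 5/5
(1,5)2 4/4
(2,0)2 3/4
(2,1)2 6/7
(2,2)2 6/6
(2,3)2 6/6
(2,4)2 6/6
(2,5)2 4/4
(3,0)1 2/5
(3,1)2 4/7
(3,2)2 6/7
(3,3)2 6/6
(3,4)2 6/6
(3,5)2 3/3
(4,0)1 2/3
(4,1)1 2/4
(4,3)2 3/3
The smallest same-type fraction is 2/5 at (3,0), which reduces to 2/5. Any threshold above that leaves this agent unsatisfied.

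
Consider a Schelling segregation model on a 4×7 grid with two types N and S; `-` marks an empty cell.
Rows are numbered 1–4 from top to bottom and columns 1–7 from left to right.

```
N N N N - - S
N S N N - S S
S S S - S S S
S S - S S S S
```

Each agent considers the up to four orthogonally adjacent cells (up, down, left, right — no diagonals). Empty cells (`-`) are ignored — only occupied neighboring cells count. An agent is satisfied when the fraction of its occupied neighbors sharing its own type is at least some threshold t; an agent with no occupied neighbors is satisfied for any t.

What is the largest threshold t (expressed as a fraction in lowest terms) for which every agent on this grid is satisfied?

Row 1: (1,1)N 2/2 · (1,2)N 2/3 · (1,3)N 3/3 · (1,4)N 2/2 · (1,7)S 1/1
Row 2: (2,1)N 1/3 · (2,2)S 1/4 · (2,3)N 2/4 · (2,4)N 2/2 · (2,6)S 2/2 · (2,7)S 3/3
Row 3: (3,1)S 2/3 · (3,2)S 4/4 · (3,3)S 1/2 · (3,5)S 2/2 · (3,6)S 4/4 · (3,7)S 3/3
Row 4: (4,1)S 2/2 · (4,2)S 2/2 · (4,4)S 1/1 · (4,5)S 3/3 · (4,6)S 3/3 · (4,7)S 2/2
The smallest same-type fraction is 1/4 at (2,2), which reduces to 1/4. Any threshold above that leaves this agent unsatisfied.

1/4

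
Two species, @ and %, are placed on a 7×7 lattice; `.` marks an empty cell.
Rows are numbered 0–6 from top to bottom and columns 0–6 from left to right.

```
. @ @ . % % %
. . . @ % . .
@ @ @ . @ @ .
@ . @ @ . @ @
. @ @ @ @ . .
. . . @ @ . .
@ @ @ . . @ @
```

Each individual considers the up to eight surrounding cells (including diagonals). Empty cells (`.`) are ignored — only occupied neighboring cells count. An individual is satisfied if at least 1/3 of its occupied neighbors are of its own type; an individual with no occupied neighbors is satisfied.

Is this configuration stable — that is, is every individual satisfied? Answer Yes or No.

Row 0: (0,1)@ 1/1 satisfied · (0,2)@ 2/2 satisfied · (0,4)% 2/3 satisfied · (0,5)% 3/3 satisfied · (0,6)% 1/1 satisfied
Row 1: (1,3)@ 3/5 satisfied · (1,4)% 2/5 satisfied
Row 2: (2,0)@ 2/2 satisfied · (2,1)@ 4/4 satisfied · (2,2)@ 4/4 satisfied · (2,4)@ 4/5 satisfied · (2,5)@ 3/4 satisfied
Row 3: (3,0)@ 3/3 satisfied · (3,2)@ 6/6 satisfied · (3,3)@ 6/6 satisfied · (3,5)@ 4/4 satisfied · (3,6)@ 2/2 satisfied
Row 4: (4,1)@ 3/3 satisfied · (4,2)@ 5/5 satisfied · (4,3)@ 6/6 satisfied · (4,4)@ 5/5 satisfied
Row 5: (5,3)@ 5/5 satisfied · (5,4)@ 4/4 satisfied
Row 6: (6,0)@ 1/1 satisfied · (6,1)@ 2/2 satisfied · (6,2)@ 2/2 satisfied · (6,5)@ 2/2 satisfied · (6,6)@ 1/1 satisfied
All meet the threshold, so the configuration is stable.

Yes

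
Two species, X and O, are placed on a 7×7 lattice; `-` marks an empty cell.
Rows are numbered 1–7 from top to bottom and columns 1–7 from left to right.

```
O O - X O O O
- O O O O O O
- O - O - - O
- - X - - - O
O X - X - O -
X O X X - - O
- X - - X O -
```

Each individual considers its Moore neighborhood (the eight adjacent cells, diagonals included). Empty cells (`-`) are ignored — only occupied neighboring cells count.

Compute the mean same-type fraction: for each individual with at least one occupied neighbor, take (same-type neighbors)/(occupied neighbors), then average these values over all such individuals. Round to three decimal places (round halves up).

Row 1: (1,1)O 2/2 · (1,2)O 3/3 · (1,4)X 0/4 · (1,5)O 4/5 · (1,6)O 5/5 · (1,7)O 3/3
Row 2: (2,2)O 4/4 · (2,3)O 5/6 · (2,4)O 4/5 · (2,5)O 5/6 · (2,6)O 6/6 · (2,7)O 4/4
Row 3: (3,2)O 2/3 · (3,4)O 3/4 · (3,7)O 3/3
Row 4: (4,3)X 2/4 · (4,7)O 2/2
Row 5: (5,1)O 1/3 · (5,2)X 3/5 · (5,4)X 3/3 · (5,6)O 2/2
Row 6: (6,1)X 2/4 · (6,2)O 1/5 · (6,3)X 4/5 · (6,4)X 3/3 · (6,7)O 2/2
Row 7: (7,2)X 2/3 · (7,5)X 1/2 · (7,6)O 1/2
Sum over 29 individuals: 2/2 + 3/3 + 0/4 + 4/5 + 5/5 + 3/3 + 4/4 + 5/6 + 4/5 + 5/6 + 6/6 + 4/4 + 2/3 + 3/4 + 3/3 + 2/4 + 2/2 + 1/3 + 3/5 + 3/3 + 2/2 + 2/4 + 1/5 + 4/5 + 3/3 + 2/2 + 2/3 + 1/2 + 1/2 = 1337/60; mean = 1337/60 ÷ 29 = 1337/1740 = 0.768390… → 0.768.

0.768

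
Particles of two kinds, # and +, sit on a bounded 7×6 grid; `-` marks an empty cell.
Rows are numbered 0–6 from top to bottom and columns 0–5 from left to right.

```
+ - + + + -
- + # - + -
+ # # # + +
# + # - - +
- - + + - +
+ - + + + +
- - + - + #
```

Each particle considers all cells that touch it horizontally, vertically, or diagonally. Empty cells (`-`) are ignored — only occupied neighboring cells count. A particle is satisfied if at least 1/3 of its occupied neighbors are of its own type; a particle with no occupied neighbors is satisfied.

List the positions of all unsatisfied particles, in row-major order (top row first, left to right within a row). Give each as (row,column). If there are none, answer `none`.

(0,0)+ 1/1 ✓
(0,2)+ 2/3 ✓
(0,3)+ 3/4 ✓
(0,4)+ 2/2 ✓
(1,1)+ 3/6 ✓
(1,2)# 3/6 ✓
(1,4)+ 4/5 ✓
(2,0)+ 2/4 ✓
(2,1)# 4/7 ✓
(2,2)# 4/6 ✓
(2,3)# 3/5 ✓
(2,4)+ 3/4 ✓
(2,5)+ 3/3 ✓
(3,0)# 1/3 ✓
(3,1)+ 2/6 ✓
(3,2)# 3/6 ✓
(3,5)+ 3/3 ✓
(4,2)+ 4/5 ✓
(4,3)+ 4/5 ✓
(4,5)+ 3/3 ✓
(5,0)+ 0/0 ✓
(5,2)+ 4/4 ✓
(5,3)+ 6/6 ✓
(5,4)+ 5/6 ✓
(5,5)+ 3/4 ✓
(6,2)+ 2/2 ✓
(6,4)+ 3/4 ✓
(6,5)# 0/3 ✗

(6,5)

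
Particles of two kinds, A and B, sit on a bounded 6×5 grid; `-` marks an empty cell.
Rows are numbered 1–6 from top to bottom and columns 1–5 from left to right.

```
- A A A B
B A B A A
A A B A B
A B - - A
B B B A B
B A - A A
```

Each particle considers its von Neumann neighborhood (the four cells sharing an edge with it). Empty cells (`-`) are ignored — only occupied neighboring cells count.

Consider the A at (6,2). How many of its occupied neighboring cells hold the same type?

0

Occupied neighbors of (6,2): (5,2)=B, (6,1)=B.
Same type (A): 0 of 2.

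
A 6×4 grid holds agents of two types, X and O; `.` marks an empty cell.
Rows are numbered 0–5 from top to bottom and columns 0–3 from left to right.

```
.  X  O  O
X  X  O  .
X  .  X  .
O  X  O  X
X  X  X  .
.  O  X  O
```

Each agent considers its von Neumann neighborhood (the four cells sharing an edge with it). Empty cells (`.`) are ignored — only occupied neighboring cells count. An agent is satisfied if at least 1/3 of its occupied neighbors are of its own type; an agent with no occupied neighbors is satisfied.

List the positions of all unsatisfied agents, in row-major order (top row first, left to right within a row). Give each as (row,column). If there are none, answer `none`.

(2,2), (3,0), (3,2), (3,3), (5,1), (5,3)

(0,1)X 1/2 ok
(0,2)O 2/3 ok
(0,3)O 1/1 ok
(1,0)X 2/2 ok
(1,1)X 2/3 ok
(1,2)O 1/3 ok
(2,0)X 1/2 ok
(2,2)X 0/2 unhappy
(3,0)O 0/3 unhappy
(3,1)X 1/3 ok
(3,2)O 0/4 unhappy
(3,3)X 0/1 unhappy
(4,0)X 1/2 ok
(4,1)X 3/4 ok
(4,2)X 2/3 ok
(5,1)O 0/2 unhappy
(5,2)X 1/3 ok
(5,3)O 0/1 unhappy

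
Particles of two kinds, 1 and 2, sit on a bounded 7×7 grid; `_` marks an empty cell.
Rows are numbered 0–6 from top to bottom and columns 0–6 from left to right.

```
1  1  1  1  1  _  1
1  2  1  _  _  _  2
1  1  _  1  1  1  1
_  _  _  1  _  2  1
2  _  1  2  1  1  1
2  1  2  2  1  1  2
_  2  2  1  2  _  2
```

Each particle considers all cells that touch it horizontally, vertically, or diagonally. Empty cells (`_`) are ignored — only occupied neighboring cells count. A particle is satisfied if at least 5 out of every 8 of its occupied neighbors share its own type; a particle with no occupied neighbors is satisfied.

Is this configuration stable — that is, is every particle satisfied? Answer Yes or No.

No

Row 0: (0,0)1 2/3 satisfied · (0,1)1 4/5 satisfied · (0,2)1 3/4 satisfied · (0,3)1 3/3 satisfied · (0,4)1 1/1 satisfied · (0,6)1 0/1 not
Row 1: (1,0)1 4/5 satisfied · (1,1)2 0/7 not · (1,2)1 5/6 satisfied · (1,6)2 0/3 not
Row 2: (2,0)1 2/3 satisfied · (2,1)1 3/4 satisfied · (2,3)1 3/3 satisfied · (2,4)1 3/4 satisfied · (2,5)1 3/5 not · (2,6)1 2/4 not
Row 3: (3,3)1 4/5 satisfied · (3,5)2 0/7 not · (3,6)1 4/5 satisfied
Row 4: (4,0)2 1/2 not · (4,2)1 2/5 not · (4,3)2 2/6 not · (4,4)1 4/7 not · (4,5)1 5/7 satisfied · (4,6)1 3/5 not
Row 5: (5,0)2 2/3 satisfied · (5,1)1 1/6 not · (5,2)2 4/7 not · (5,3)2 4/8 not · (5,4)1 4/7 not · (5,5)1 4/7 not · (5,6)2 1/4 not
Row 6: (6,1)2 3/4 satisfied · (6,2)2 3/5 not · (6,3)1 1/5 not · (6,4)2 1/4 not · (6,6)2 1/2 not
For instance (0,6) has only 0/1 same-type neighbors, below 5/8.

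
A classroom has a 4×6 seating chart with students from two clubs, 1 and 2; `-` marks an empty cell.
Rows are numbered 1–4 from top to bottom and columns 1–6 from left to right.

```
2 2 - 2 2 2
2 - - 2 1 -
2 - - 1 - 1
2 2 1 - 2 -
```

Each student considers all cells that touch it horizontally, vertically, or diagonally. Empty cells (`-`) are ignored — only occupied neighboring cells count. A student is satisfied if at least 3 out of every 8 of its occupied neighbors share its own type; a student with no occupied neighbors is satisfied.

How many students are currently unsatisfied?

2

(1,1)2 2/2 satisfied
(1,2)2 2/2 satisfied
(1,4)2 2/3 satisfied
(1,5)2 3/4 satisfied
(1,6)2 1/2 satisfied
(2,1)2 3/3 satisfied
(2,4)2 2/4 satisfied
(2,5)1 2/6 not
(3,1)2 3/3 satisfied
(3,4)1 2/4 satisfied
(3,6)1 1/2 satisfied
(4,1)2 2/2 satisfied
(4,2)2 2/3 satisfied
(4,3)1 1/2 satisfied
(4,5)2 0/2 not
Unsatisfied: (2,5), (4,5) — 2 in total.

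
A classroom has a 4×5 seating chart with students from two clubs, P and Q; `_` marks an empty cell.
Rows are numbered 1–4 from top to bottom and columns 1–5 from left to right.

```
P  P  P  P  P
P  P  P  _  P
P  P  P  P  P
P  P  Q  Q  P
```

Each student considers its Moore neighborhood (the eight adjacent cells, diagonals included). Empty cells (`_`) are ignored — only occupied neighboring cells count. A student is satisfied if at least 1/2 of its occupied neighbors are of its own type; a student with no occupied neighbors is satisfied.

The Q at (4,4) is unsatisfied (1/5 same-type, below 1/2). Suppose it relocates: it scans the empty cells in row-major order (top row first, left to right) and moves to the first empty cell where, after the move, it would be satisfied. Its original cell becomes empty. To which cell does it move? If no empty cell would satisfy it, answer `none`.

none

Vacating (4,4). Empty cells in order:
  (2,4): 0/8 same-type → still unsatisfied.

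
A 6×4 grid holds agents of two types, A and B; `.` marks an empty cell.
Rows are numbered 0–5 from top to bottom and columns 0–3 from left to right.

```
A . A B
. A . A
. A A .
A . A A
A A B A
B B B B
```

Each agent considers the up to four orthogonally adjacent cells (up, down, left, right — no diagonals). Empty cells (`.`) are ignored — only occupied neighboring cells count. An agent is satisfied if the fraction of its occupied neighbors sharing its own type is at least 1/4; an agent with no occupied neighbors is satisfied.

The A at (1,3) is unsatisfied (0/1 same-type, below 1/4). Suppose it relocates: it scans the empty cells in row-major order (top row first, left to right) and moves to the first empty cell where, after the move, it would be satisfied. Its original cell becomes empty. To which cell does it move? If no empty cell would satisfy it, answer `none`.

Vacating (1,3). Empty cells in order:
  (0,1): 3/3 same-type → satisfied — stop here.

(0,1)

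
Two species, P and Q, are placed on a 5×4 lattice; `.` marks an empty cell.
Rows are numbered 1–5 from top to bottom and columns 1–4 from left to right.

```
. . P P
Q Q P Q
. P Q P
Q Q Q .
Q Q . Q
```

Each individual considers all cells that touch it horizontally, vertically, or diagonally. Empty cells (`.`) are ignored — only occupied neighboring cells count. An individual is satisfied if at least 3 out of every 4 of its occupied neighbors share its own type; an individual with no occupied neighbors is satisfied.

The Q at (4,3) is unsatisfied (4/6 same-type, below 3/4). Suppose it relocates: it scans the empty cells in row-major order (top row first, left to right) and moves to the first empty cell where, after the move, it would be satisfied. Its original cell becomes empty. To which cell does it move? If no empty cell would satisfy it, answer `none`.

(1,1)

Vacating (4,3). Empty cells in order:
  (1,1): 2/2 same-type → satisfied — stop here.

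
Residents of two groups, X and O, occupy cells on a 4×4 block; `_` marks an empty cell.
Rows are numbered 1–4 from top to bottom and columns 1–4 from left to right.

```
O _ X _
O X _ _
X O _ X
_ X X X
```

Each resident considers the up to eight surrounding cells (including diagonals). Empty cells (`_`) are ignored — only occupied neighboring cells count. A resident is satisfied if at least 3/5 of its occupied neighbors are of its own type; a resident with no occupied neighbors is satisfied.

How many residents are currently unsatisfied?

5

(1,1)O 1/2 unhappy
(1,3)X 1/1 ok
(2,1)O 2/4 unhappy
(2,2)X 2/5 unhappy
(3,1)X 2/4 unhappy
(3,2)O 1/5 unhappy
(3,4)X 2/2 ok
(4,2)X 2/3 ok
(4,3)X 3/4 ok
(4,4)X 2/2 ok
Unsatisfied: (1,1), (2,1), (2,2), (3,1), (3,2) — 5 in total.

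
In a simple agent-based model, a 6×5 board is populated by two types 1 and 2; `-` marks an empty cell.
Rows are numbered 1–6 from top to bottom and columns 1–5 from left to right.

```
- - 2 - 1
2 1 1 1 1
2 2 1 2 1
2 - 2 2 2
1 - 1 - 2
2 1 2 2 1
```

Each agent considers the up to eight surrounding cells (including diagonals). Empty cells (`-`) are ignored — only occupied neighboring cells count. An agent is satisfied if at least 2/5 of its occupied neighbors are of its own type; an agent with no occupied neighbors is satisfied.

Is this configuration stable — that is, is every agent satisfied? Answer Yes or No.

No

(1,3)2 0/3 ✗
(1,5)1 2/2 ✓
(2,1)2 2/3 ✓
(2,2)1 2/6 ✗
(2,3)1 3/6 ✓
(2,4)1 5/7 ✓
(2,5)1 3/4 ✓
(3,1)2 3/4 ✓
(3,2)2 4/7 ✓
(3,3)1 3/7 ✓
(3,4)2 3/8 ✗
(3,5)1 2/5 ✓
(4,1)2 2/3 ✓
(4,3)2 3/5 ✓
(4,4)2 4/7 ✓
(4,5)2 3/4 ✓
(5,1)1 1/3 ✗
(5,3)1 1/5 ✗
(5,5)2 3/4 ✓
(6,1)2 0/2 ✗
(6,2)1 2/4 ✓
(6,3)2 1/3 ✗
(6,4)2 2/4 ✓
(6,5)1 0/2 ✗
For instance (1,3) has only 0/3 same-type neighbors, below 2/5.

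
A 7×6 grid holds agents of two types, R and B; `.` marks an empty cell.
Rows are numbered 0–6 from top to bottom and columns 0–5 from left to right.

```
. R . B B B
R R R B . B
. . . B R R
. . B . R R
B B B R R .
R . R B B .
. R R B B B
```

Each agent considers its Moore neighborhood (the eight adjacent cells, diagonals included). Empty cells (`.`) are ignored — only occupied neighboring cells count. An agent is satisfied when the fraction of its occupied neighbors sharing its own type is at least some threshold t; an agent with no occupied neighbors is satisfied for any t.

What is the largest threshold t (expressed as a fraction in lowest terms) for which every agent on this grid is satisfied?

1/3

(0,1)R 3/3
(0,3)B 2/3
(0,4)B 4/4
(0,5)B 2/2
(1,0)R 2/2
(1,1)R 3/3
(1,2)R 2/5
(1,3)B 3/5
(1,5)B 2/4
(2,3)B 2/5
(2,4)R 3/6
(2,5)R 3/4
(3,2)B 3/4
(3,4)R 5/6
(3,5)R 4/4
(4,0)B 1/2
(4,1)B 3/5
(4,2)B 3/5
(4,3)R 3/7
(4,4)R 3/5
(5,0)R 1/3
(5,2)R 3/7
(5,3)B 4/8
(5,4)B 4/6
(6,1)R 3/3
(6,2)R 2/4
(6,3)B 3/5
(6,4)B 4/4
(6,5)B 2/2
The smallest same-type fraction is 1/3 at (5,0), which reduces to 1/3. Any threshold above that leaves this agent unsatisfied.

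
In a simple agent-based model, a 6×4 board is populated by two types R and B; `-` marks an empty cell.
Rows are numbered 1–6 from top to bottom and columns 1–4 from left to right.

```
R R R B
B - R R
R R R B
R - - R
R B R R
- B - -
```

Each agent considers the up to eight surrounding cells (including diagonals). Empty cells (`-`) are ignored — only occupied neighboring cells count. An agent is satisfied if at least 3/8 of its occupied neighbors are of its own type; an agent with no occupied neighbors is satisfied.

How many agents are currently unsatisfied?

6

(1,1)R 1/2 ✓
(1,2)R 3/4 ✓
(1,3)R 3/4 ✓
(1,4)B 0/3 ✗
(2,1)B 0/4 ✗
(2,3)R 5/7 ✓
(2,4)R 3/5 ✓
(3,1)R 2/3 ✓
(3,2)R 4/5 ✓
(3,3)R 4/5 ✓
(3,4)B 0/4 ✗
(4,1)R 3/4 ✓
(4,4)R 3/4 ✓
(5,1)R 1/3 ✗
(5,2)B 1/4 ✗
(5,3)R 2/4 ✓
(5,4)R 2/2 ✓
(6,2)B 1/3 ✗
Unsatisfied: (1,4), (2,1), (3,4), (5,1), (5,2), (6,2) — 6 in total.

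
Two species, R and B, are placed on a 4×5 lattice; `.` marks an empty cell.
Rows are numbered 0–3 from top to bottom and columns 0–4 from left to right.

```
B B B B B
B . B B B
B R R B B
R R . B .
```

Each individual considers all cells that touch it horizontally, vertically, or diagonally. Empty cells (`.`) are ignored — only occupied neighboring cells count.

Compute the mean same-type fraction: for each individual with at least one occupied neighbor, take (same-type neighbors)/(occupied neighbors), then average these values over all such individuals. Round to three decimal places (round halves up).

0.785

(0,0)B 2/2
(0,1)B 4/4
(0,2)B 4/4
(0,3)B 5/5
(0,4)B 3/3
(1,0)B 3/4
(1,2)B 5/7
(1,3)B 7/8
(1,4)B 5/5
(2,0)B 1/4
(2,1)R 3/6
(2,2)R 2/6
(2,3)B 5/6
(2,4)B 4/4
(3,0)R 2/3
(3,1)R 3/4
(3,3)B 2/3
Sum over 17 individuals: 2/2 + 4/4 + 4/4 + 5/5 + 3/3 + 3/4 + 5/7 + 7/8 + 5/5 + 1/4 + 3/6 + 2/6 + 5/6 + 4/4 + 2/3 + 3/4 + 2/3 = 747/56; mean = 747/56 ÷ 17 = 747/952 = 0.784663… → 0.785.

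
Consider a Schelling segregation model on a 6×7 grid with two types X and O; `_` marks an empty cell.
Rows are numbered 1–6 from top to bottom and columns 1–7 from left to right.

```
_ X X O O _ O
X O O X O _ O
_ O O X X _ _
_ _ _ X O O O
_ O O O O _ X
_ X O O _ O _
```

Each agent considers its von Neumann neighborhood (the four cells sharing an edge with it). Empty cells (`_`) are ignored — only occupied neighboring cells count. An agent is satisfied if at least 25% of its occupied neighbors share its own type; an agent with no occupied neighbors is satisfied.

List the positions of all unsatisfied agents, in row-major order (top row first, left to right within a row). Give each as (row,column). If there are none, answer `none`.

Row 1: (1,2)X 1/2 ok · (1,3)X 1/3 ok · (1,4)O 1/3 ok · (1,5)O 2/2 ok · (1,7)O 1/1 ok
Row 2: (2,1)X 0/1 unhappy · (2,2)O 2/4 ok · (2,3)O 2/4 ok · (2,4)X 1/4 ok · (2,5)O 1/3 ok · (2,7)O 1/1 ok
Row 3: (3,2)O 2/2 ok · (3,3)O 2/3 ok · (3,4)X 3/4 ok · (3,5)X 1/3 ok
Row 4: (4,4)X 1/3 ok · (4,5)O 2/4 ok · (4,6)O 2/2 ok · (4,7)O 1/2 ok
Row 5: (5,2)O 1/2 ok · (5,3)O 3/3 ok · (5,4)O 3/4 ok · (5,5)O 2/2 ok · (5,7)X 0/1 unhappy
Row 6: (6,2)X 0/2 unhappy · (6,3)O 2/3 ok · (6,4)O 2/2 ok · (6,6)O 0/0 ok

(2,1), (5,7), (6,2)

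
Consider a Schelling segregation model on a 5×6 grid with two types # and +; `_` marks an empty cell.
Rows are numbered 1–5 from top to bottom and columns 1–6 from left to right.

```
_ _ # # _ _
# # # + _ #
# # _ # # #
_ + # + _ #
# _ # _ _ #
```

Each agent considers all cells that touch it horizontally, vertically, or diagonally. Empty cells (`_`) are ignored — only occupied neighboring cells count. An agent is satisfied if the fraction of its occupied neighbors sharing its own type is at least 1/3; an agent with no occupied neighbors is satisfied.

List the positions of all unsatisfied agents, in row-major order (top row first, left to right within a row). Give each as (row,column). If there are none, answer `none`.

(2,4), (4,2), (4,4), (5,1)

Row 1: (1,3)# 3/4 ok · (1,4)# 2/3 ok
Row 2: (2,1)# 3/3 ok · (2,2)# 5/5 ok · (2,3)# 5/6 ok · (2,4)+ 0/5 unhappy · (2,6)# 2/2 ok
Row 3: (3,1)# 3/4 ok · (3,2)# 5/6 ok · (3,4)# 3/5 ok · (3,5)# 4/6 ok · (3,6)# 3/3 ok
Row 4: (4,2)+ 0/5 unhappy · (4,3)# 3/5 ok · (4,4)+ 0/4 unhappy · (4,6)# 3/3 ok
Row 5: (5,1)# 0/1 unhappy · (5,3)# 1/3 ok · (5,6)# 1/1 ok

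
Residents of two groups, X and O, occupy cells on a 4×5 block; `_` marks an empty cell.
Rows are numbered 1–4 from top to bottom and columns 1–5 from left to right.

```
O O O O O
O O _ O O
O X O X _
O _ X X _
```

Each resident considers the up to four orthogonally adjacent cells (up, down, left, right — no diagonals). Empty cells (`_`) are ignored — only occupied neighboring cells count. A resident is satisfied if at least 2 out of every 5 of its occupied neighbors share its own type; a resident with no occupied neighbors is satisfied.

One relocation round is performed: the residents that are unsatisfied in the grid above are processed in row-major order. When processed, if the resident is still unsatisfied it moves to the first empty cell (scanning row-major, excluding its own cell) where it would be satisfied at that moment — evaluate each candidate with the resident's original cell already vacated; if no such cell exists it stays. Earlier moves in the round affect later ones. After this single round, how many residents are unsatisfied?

Initially unsatisfied (in order): (3,2), (3,3), (3,4).
  (3,2) → (3,5).
  (3,3) → (2,3).
  (3,4): now satisfied by earlier moves; stays.
Resulting grid:
O O O O O
O O O O O
O _ _ X X
O _ X X _
All satisfied now.

0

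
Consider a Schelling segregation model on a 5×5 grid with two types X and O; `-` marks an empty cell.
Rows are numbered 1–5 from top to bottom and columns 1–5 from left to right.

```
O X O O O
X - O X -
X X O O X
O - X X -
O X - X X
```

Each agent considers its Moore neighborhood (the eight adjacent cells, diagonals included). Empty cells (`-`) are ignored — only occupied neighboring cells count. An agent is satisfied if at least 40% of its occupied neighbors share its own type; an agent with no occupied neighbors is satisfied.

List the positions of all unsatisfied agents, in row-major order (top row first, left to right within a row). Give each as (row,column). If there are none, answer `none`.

(1,1), (1,2), (2,4), (3,3), (3,4), (4,1), (5,2)

Row 1: (1,1)O 0/2 not · (1,2)X 1/4 not · (1,3)O 2/4 satisfied · (1,4)O 3/4 satisfied · (1,5)O 1/2 satisfied
Row 2: (2,1)X 3/4 satisfied · (2,3)O 4/7 satisfied · (2,4)X 1/7 not
Row 3: (3,1)X 2/3 satisfied · (3,2)X 3/6 satisfied · (3,3)O 2/6 not · (3,4)O 2/6 not · (3,5)X 2/3 satisfied
Row 4: (4,1)O 1/4 not · (4,3)X 4/6 satisfied · (4,4)X 4/6 satisfied
Row 5: (5,1)O 1/2 satisfied · (5,2)X 1/3 not · (5,4)X 3/3 satisfied · (5,5)X 2/2 satisfied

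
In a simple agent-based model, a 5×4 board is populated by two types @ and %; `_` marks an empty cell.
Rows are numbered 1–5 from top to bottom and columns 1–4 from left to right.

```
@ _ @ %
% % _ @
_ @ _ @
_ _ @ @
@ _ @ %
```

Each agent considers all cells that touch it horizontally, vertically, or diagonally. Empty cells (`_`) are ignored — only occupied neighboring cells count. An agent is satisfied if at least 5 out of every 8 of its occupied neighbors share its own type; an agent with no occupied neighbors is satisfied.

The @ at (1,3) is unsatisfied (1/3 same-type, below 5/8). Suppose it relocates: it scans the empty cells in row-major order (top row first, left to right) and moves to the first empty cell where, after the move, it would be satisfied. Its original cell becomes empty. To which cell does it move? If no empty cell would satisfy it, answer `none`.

Vacating (1,3). Empty cells in order:
  (1,2): 1/3 same-type → still unsatisfied.
  (2,3): 3/5 same-type → still unsatisfied.
  (3,1): 1/3 same-type → still unsatisfied.
  (3,3): 5/6 same-type → satisfied — stop here.

(3,3)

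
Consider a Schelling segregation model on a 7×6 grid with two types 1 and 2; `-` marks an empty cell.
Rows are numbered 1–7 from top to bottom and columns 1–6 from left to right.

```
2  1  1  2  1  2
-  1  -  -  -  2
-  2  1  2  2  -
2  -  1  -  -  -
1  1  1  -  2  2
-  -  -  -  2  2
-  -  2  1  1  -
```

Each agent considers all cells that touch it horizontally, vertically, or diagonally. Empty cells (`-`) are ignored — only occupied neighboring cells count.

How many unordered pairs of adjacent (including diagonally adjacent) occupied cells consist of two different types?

Scan each occupied cell's neighbors to the right and below (and the two forward diagonals) so each pair is counted once.
Row 1: 2(1,1)–1(1,2)≠ 2(1,1)–1(2,2)≠ 1(1,2)–1(1,3)= 1(1,2)–1(2,2)= 1(1,3)–2(1,4)≠ 1(1,3)–1(2,2)= 2(1,4)–1(1,5)≠ 1(1,5)–2(1,6)≠ 1(1,5)–2(2,6)≠ 2(1,6)–2(2,6)=  → 6/10 unlike.
Row 2: 1(2,2)–2(3,2)≠ 1(2,2)–1(3,3)= 2(2,6)–2(3,5)=  → 1/3 unlike.
Row 3: 2(3,2)–1(3,3)≠ 2(3,2)–1(4,3)≠ 2(3,2)–2(4,1)= 1(3,3)–2(3,4)≠ 1(3,3)–1(4,3)= 2(3,4)–2(3,5)= 2(3,4)–1(4,3)≠  → 4/7 unlike.
Row 4: 2(4,1)–1(5,1)≠ 2(4,1)–1(5,2)≠ 1(4,3)–1(5,3)= 1(4,3)–1(5,2)=  → 2/4 unlike.
Row 5: 1(5,1)–1(5,2)= 1(5,2)–1(5,3)= 2(5,5)–2(5,6)= 2(5,5)–2(6,5)= 2(5,5)–2(6,6)= 2(5,6)–2(6,6)= 2(5,6)–2(6,5)=  → 0/7 unlike.
Row 6: 2(6,5)–2(6,6)= 2(6,5)–1(7,5)≠ 2(6,5)–1(7,4)≠ 2(6,6)–1(7,5)≠  → 3/4 unlike.
Row 7: 2(7,3)–1(7,4)≠ 1(7,4)–1(7,5)=  → 1/2 unlike.
Total adjacent occupied pairs: 37; unlike-type pairs: 17.

17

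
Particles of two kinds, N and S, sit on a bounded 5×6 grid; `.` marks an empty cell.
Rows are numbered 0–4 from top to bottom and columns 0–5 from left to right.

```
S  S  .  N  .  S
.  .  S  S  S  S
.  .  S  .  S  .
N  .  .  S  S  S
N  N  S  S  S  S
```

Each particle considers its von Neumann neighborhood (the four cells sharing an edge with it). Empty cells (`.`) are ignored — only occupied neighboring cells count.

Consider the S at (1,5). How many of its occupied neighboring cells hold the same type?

Occupied neighbors of (1,5): (0,5)=S, (1,4)=S.
Same type (S): 2 of 2.

2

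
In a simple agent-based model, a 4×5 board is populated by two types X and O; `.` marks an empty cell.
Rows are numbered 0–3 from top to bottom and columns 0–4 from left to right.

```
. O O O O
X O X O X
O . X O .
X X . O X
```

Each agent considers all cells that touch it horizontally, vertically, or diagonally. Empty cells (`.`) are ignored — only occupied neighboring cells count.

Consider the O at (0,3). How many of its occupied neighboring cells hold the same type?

3

Occupied neighbors of (0,3): (0,2)=O, (0,4)=O, (1,2)=X, (1,3)=O, (1,4)=X.
Same type (O): 3 of 5.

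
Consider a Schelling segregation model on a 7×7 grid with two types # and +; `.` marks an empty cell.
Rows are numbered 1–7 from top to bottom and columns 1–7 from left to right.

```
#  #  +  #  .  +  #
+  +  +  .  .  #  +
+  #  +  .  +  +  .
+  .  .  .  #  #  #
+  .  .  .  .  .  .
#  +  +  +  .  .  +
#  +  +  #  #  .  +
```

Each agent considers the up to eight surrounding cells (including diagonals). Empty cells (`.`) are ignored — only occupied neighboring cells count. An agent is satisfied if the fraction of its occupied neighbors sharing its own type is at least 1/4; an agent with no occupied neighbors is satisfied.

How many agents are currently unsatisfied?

4

Row 1: (1,1)# 1/3 ok · (1,2)# 1/5 unhappy · (1,3)+ 2/4 ok · (1,4)# 0/2 unhappy · (1,6)+ 1/3 ok · (1,7)# 1/3 ok
Row 2: (2,1)+ 2/5 ok · (2,2)+ 5/8 ok · (2,3)+ 3/6 ok · (2,6)# 1/5 unhappy · (2,7)+ 2/4 ok
Row 3: (3,1)+ 3/4 ok · (3,2)# 0/6 unhappy · (3,3)+ 2/3 ok · (3,5)+ 1/4 ok · (3,6)+ 2/6 ok
Row 4: (4,1)+ 2/3 ok · (4,5)# 1/3 ok · (4,6)# 2/4 ok · (4,7)# 1/2 ok
Row 5: (5,1)+ 2/3 ok
Row 6: (6,1)# 1/4 ok · (6,2)+ 4/6 ok · (6,3)+ 4/5 ok · (6,4)+ 2/4 ok · (6,7)+ 1/1 ok
Row 7: (7,1)# 1/3 ok · (7,2)+ 3/5 ok · (7,3)+ 4/5 ok · (7,4)# 1/4 ok · (7,5)# 1/2 ok · (7,7)+ 1/1 ok
Unsatisfied: (1,2), (1,4), (2,6), (3,2) — 4 in total.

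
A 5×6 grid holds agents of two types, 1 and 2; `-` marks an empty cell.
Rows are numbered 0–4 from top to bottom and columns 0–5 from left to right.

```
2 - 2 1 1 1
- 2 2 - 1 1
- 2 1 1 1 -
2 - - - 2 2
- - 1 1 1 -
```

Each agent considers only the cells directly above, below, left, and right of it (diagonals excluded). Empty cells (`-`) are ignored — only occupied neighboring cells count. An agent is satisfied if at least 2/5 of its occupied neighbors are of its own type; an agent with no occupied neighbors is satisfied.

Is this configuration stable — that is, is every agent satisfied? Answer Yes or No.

No

Row 0: (0,0)2 0/0 ✓ · (0,2)2 1/2 ✓ · (0,3)1 1/2 ✓ · (0,4)1 3/3 ✓ · (0,5)1 2/2 ✓
Row 1: (1,1)2 2/2 ✓ · (1,2)2 2/3 ✓ · (1,4)1 3/3 ✓ · (1,5)1 2/2 ✓
Row 2: (2,1)2 1/2 ✓ · (2,2)1 1/3 ✗ · (2,3)1 2/2 ✓ · (2,4)1 2/3 ✓
Row 3: (3,0)2 0/0 ✓ · (3,4)2 1/3 ✗ · (3,5)2 1/1 ✓
Row 4: (4,2)1 1/1 ✓ · (4,3)1 2/2 ✓ · (4,4)1 1/2 ✓
For instance (2,2) has only 1/3 same-type neighbors, below 2/5.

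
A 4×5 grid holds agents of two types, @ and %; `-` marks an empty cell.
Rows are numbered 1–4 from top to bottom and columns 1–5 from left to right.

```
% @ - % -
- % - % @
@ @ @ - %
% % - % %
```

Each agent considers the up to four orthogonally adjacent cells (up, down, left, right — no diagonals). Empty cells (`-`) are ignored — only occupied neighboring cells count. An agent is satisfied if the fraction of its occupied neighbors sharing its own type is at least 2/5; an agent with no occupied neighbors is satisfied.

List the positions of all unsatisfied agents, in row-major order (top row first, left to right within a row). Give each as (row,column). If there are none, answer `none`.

Row 1: (1,1)% 0/1 unhappy · (1,2)@ 0/2 unhappy · (1,4)% 1/1 ok
Row 2: (2,2)% 0/2 unhappy · (2,4)% 1/2 ok · (2,5)@ 0/2 unhappy
Row 3: (3,1)@ 1/2 ok · (3,2)@ 2/4 ok · (3,3)@ 1/1 ok · (3,5)% 1/2 ok
Row 4: (4,1)% 1/2 ok · (4,2)% 1/2 ok · (4,4)% 1/1 ok · (4,5)% 2/2 ok

(1,1), (1,2), (2,2), (2,5)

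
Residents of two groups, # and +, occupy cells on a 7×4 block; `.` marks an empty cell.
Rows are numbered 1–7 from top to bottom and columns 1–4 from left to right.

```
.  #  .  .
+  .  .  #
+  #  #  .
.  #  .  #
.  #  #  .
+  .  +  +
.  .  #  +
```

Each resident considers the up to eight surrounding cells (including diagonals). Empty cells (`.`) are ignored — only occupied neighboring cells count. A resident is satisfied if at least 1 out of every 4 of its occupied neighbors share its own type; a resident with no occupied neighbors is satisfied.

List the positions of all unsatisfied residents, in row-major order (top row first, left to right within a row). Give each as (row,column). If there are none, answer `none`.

(1,2), (6,1), (7,3)

Row 1: (1,2)# 0/1 unhappy
Row 2: (2,1)+ 1/3 ok · (2,4)# 1/1 ok
Row 3: (3,1)+ 1/3 ok · (3,2)# 2/4 ok · (3,3)# 4/4 ok
Row 4: (4,2)# 4/5 ok · (4,4)# 2/2 ok
Row 5: (5,2)# 2/4 ok · (5,3)# 3/5 ok
Row 6: (6,1)+ 0/1 unhappy · (6,3)+ 2/5 ok · (6,4)+ 2/4 ok
Row 7: (7,3)# 0/3 unhappy · (7,4)+ 2/3 ok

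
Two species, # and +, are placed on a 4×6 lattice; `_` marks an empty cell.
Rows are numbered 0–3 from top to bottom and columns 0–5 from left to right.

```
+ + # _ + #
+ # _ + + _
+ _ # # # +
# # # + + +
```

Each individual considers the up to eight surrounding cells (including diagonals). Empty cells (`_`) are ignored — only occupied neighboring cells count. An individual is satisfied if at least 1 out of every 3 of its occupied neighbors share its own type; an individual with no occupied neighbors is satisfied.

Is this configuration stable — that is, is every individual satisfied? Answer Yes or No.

No

Row 0: (0,0)+ 2/3 ✓ · (0,1)+ 2/4 ✓ · (0,2)# 1/3 ✓ · (0,4)+ 2/3 ✓ · (0,5)# 0/2 ✗
Row 1: (1,0)+ 3/4 ✓ · (1,1)# 2/6 ✓ · (1,3)+ 2/6 ✓ · (1,4)+ 3/6 ✓
Row 2: (2,0)+ 1/4 ✗ · (2,2)# 4/6 ✓ · (2,3)# 3/7 ✓ · (2,4)# 1/7 ✗ · (2,5)+ 3/4 ✓
Row 3: (3,0)# 1/2 ✓ · (3,1)# 3/4 ✓ · (3,2)# 3/4 ✓ · (3,3)+ 1/5 ✗ · (3,4)+ 3/5 ✓ · (3,5)+ 2/3 ✓
For instance (0,5) has only 0/2 same-type neighbors, below 1/3.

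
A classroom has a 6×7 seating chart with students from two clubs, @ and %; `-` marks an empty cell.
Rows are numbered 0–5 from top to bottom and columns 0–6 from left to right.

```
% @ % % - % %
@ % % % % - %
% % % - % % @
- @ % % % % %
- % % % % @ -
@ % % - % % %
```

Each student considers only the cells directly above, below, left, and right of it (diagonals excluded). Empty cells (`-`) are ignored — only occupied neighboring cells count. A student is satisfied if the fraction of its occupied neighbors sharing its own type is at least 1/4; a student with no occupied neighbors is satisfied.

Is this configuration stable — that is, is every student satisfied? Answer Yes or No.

No

Row 0: (0,0)% 0/2 not · (0,1)@ 0/3 not · (0,2)% 2/3 satisfied · (0,3)% 2/2 satisfied · (0,5)% 1/1 satisfied · (0,6)% 2/2 satisfied
Row 1: (1,0)@ 0/3 not · (1,1)% 2/4 satisfied · (1,2)% 4/4 satisfied · (1,3)% 3/3 satisfied · (1,4)% 2/2 satisfied · (1,6)% 1/2 satisfied
Row 2: (2,0)% 1/2 satisfied · (2,1)% 3/4 satisfied · (2,2)% 3/3 satisfied · (2,4)% 3/3 satisfied · (2,5)% 2/3 satisfied · (2,6)@ 0/3 not
Row 3: (3,1)@ 0/3 not · (3,2)% 3/4 satisfied · (3,3)% 3/3 satisfied · (3,4)% 4/4 satisfied · (3,5)% 3/4 satisfied · (3,6)% 1/2 satisfied
Row 4: (4,1)% 2/3 satisfied · (4,2)% 4/4 satisfied · (4,3)% 3/3 satisfied · (4,4)% 3/4 satisfied · (4,5)@ 0/3 not
Row 5: (5,0)@ 0/1 not · (5,1)% 2/3 satisfied · (5,2)% 2/2 satisfied · (5,4)% 2/2 satisfied · (5,5)% 2/3 satisfied · (5,6)% 1/1 satisfied
For instance (0,0) has only 0/2 same-type neighbors, below 1/4.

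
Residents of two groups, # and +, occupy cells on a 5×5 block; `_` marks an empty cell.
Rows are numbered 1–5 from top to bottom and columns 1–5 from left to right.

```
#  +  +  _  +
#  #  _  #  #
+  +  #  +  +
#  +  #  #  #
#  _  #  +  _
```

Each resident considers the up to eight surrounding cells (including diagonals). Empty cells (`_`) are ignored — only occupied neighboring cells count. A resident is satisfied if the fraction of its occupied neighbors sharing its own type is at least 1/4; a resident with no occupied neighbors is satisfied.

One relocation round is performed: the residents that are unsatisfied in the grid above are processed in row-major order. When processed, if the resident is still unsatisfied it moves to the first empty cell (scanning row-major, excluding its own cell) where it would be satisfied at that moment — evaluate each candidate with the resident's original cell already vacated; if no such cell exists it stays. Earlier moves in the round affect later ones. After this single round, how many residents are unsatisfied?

Initially unsatisfied (in order): (1,5), (3,4), (3,5), (5,4).
  (1,5) → (1,4).
  (3,4) → (1,5).
  (3,5) → (2,3).
  (5,4): no empty cell satisfies it; stays.
Resulting grid:
# + + + +
# # + # #
+ + # _ _
# + # # #
# _ # + _
Unsatisfied now: (5,4).

1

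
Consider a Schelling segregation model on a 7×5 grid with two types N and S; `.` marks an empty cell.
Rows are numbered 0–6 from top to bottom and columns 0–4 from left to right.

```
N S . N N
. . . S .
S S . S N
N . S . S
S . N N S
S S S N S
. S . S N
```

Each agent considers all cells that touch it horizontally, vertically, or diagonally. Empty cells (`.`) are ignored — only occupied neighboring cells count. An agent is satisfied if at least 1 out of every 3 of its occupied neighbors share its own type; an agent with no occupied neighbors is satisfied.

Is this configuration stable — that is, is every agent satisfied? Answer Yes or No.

No

Row 0: (0,0)N 0/1 unhappy · (0,1)S 0/1 unhappy · (0,3)N 1/2 ok · (0,4)N 1/2 ok
Row 1: (1,3)S 1/4 unhappy
Row 2: (2,0)S 1/2 ok · (2,1)S 2/3 ok · (2,3)S 3/4 ok · (2,4)N 0/3 unhappy
Row 3: (3,0)N 0/3 unhappy · (3,2)S 2/4 ok · (3,4)S 2/4 ok
Row 4: (4,0)S 2/3 ok · (4,2)N 2/5 ok · (4,3)N 2/7 unhappy · (4,4)S 2/4 ok
Row 5: (5,0)S 3/3 ok · (5,1)S 4/5 ok · (5,2)S 3/6 ok · (5,3)N 3/7 ok · (5,4)S 2/5 ok
Row 6: (6,1)S 3/3 ok · (6,3)S 2/4 ok · (6,4)N 1/3 ok
For instance (0,0) has only 0/1 same-type neighbors, below 1/3.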